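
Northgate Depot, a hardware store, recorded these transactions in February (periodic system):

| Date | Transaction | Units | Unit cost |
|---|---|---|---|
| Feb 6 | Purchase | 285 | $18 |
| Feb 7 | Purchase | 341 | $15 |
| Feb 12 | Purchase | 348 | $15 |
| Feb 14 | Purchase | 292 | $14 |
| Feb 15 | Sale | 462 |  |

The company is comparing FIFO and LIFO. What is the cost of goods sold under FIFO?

COGS = $7,785

FIFO COGS: 285 @ $18 + 177 @ $15 = $7,785
LIFO COGS: 292 @ $14 + 170 @ $15 = $6,638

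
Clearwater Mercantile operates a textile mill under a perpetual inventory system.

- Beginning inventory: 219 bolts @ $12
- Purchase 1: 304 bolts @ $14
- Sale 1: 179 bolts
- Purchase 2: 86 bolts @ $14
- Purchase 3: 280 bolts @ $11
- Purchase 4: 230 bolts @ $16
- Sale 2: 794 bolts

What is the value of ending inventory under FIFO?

Ending inventory = $2,336

Sale 1 (179) [FIFO — oldest first]: 179 @ $12 = $2,148
Sale 2 (794) [FIFO — oldest first]: 40 @ $12 + 304 @ $14 + 86 @ $14 + 280 @ $11 + 84 @ $16 = $10,364
Total COGS = $2,148 + $10,364 = $12,512
Ending inventory: 146 @ $16 = $2,336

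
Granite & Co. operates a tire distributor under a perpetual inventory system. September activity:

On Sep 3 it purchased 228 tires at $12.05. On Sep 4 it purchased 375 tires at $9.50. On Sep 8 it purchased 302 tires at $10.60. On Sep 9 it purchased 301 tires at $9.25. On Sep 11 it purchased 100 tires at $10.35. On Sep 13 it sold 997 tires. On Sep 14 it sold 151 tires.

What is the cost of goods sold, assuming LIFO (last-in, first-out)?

COGS = $11,426.45

Sep 13, 997 sold [LIFO — newest first]: 100 @ $10.35 + 301 @ $9.25 + 302 @ $10.60 + 294 @ $9.50 = $9,813.45
Sep 14, 151 sold [LIFO — newest first]: 81 @ $9.50 + 70 @ $12.05 = $1,613.00
Total COGS = $9,813.45 + $1,613.00 = $11,426.45
Ending inventory: 158 @ $12.05 = $1,903.90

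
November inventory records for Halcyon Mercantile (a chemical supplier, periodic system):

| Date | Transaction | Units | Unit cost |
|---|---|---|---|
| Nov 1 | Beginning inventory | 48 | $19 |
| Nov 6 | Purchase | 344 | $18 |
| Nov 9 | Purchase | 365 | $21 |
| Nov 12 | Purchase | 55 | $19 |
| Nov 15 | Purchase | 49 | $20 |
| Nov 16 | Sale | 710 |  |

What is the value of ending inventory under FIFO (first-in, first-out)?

Nov 16, 710 sold [FIFO — oldest first]: 48 @ $19 + 344 @ $18 + 318 @ $21 = $13,782
Ending inventory: 47 @ $21 + 55 @ $19 + 49 @ $20 = $3,012

Ending inventory = $3,012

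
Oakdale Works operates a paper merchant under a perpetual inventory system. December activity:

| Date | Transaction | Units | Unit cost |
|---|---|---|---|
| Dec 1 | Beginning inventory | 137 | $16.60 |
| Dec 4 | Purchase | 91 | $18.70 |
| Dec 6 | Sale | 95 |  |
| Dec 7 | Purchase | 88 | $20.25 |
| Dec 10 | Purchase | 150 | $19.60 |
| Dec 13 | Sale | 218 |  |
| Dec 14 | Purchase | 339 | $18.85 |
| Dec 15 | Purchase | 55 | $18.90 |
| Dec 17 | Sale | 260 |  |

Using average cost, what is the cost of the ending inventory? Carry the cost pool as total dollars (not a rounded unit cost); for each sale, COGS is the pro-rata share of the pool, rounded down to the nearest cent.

Ending inventory = $5,421.77

After Dec 1: 137 on hand, pool $2,274.20 (≈ $16.6000 each)
After Dec 4: 228 on hand, pool $3,975.90 (≈ $17.4382 each)
Dec 6, sell 95: 95/228 × $3,975.90 → $1,656.62
After Dec 7: 221 on hand, pool $4,101.28 (≈ $18.5578 each)
After Dec 10: 371 on hand, pool $7,041.28 (≈ $18.9792 each)
Dec 13, sell 218: 218/371 × $7,041.28 → $4,137.46
After Dec 14: 492 on hand, pool $9,293.97 (≈ $18.8902 each)
After Dec 15: 547 on hand, pool $10,333.47 (≈ $18.8912 each)
Dec 17, sell 260: 260/547 × $10,333.47 → $4,911.70
Total COGS = $1,656.62 + $4,137.46 + $4,911.70 = $10,705.78
Ending inventory (cost pool remaining) = $5,421.77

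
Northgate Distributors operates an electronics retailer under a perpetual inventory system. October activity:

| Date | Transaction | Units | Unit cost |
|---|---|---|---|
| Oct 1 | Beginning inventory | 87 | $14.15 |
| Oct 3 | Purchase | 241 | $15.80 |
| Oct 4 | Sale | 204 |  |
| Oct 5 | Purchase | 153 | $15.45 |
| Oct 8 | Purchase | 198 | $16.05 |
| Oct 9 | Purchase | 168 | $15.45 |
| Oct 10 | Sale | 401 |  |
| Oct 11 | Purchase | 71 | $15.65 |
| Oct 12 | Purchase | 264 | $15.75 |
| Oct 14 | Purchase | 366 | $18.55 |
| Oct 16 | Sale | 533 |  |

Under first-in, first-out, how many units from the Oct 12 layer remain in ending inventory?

44

Oct 4, 204 sold [FIFO — oldest first]: 87 @ $14.15 + 117 @ $15.80 = $3,079.65
Oct 10, 401 sold [FIFO — oldest first]: 124 @ $15.80 + 153 @ $15.45 + 124 @ $16.05 = $6,313.25
Oct 16, 533 sold [FIFO — oldest first]: 74 @ $16.05 + 168 @ $15.45 + 71 @ $15.65 + 220 @ $15.75 = $8,359.45
Total COGS = $3,079.65 + $6,313.25 + $8,359.45 = $17,752.35
Ending inventory: 44 @ $15.75 + 366 @ $18.55 = $7,482.30
Check: goods available $25,234.65 = COGS $17,752.35 + ending $7,482.30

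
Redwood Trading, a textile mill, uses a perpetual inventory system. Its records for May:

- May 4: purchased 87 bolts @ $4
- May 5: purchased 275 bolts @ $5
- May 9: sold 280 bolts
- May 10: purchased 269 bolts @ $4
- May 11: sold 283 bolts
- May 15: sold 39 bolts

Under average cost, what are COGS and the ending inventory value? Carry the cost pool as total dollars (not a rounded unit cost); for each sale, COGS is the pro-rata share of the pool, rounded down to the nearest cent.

After May 4: 87 on hand, pool $348.00 (≈ $4.0000 each)
After May 5: 362 on hand, pool $1,723.00 (≈ $4.7597 each)
May 9, sell 280: 280/362 × $1,723.00 → $1,332.70
After May 10: 351 on hand, pool $1,466.30 (≈ $4.1775 each)
May 11, sell 283: 283/351 × $1,466.30 → $1,182.23
May 15, sell 39: 39/68 × $284.07 → $162.92
Total COGS = $1,332.70 + $1,182.23 + $162.92 = $2,677.85
Ending inventory (cost pool remaining) = $121.15

COGS = $2,677.85; ending inventory = $121.15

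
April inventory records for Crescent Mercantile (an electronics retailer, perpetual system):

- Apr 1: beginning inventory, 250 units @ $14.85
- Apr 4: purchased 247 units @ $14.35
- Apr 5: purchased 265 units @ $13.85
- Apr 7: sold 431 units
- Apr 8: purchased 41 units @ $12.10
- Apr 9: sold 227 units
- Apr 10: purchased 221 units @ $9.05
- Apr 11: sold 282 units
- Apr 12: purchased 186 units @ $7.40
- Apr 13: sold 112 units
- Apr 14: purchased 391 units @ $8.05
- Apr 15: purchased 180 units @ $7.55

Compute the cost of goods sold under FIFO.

Apr 7, 431 sold [FIFO — oldest first]: 250 @ $14.85 + 181 @ $14.35 = $6,309.85
Apr 9, 227 sold [FIFO — oldest first]: 66 @ $14.35 + 161 @ $13.85 = $3,176.95
Apr 11, 282 sold [FIFO — oldest first]: 104 @ $13.85 + 41 @ $12.10 + 137 @ $9.05 = $3,176.35
Apr 13, 112 sold [FIFO — oldest first]: 84 @ $9.05 + 28 @ $7.40 = $967.40
Total COGS = $6,309.85 + $3,176.95 + $3,176.35 + $967.40 = $13,630.55
Ending inventory: 158 @ $7.40 + 391 @ $8.05 + 180 @ $7.55 = $5,675.75
Check: goods available $19,306.30 = COGS $13,630.55 + ending $5,675.75

COGS = $13,630.55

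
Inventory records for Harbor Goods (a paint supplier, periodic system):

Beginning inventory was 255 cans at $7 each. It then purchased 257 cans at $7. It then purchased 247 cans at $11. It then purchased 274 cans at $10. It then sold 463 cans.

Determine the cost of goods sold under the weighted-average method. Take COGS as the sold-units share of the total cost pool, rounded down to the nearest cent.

COGS = $4,052.25

Sale 1, sell 463: 463/1033 × $9,041.00 → $4,052.25
Ending inventory (cost pool remaining) = $4,988.75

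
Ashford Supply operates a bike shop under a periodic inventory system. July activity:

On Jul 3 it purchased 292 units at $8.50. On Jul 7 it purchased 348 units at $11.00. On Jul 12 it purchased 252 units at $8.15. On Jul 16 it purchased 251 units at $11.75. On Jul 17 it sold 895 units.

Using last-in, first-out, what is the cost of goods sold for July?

Jul 17, 895 sold [LIFO — newest first]: 251 @ $11.75 + 252 @ $8.15 + 348 @ $11.00 + 44 @ $8.50 = $9,205.05
Ending inventory: 248 @ $8.50 = $2,108.00
Check: goods available $11,313.05 = COGS $9,205.05 + ending $2,108.00

COGS = $9,205.05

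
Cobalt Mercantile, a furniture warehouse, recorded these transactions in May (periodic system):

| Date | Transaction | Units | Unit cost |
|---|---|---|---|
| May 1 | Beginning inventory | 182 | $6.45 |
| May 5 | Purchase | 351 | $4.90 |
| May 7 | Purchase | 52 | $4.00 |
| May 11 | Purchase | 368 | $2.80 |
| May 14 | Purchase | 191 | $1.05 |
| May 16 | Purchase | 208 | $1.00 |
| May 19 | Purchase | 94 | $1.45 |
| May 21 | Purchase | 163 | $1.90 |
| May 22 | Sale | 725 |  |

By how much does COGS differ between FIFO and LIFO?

FIFO COGS: 182 @ $6.45 + 351 @ $4.90 + 52 @ $4.00 + 140 @ $2.80 = $3,493.80
LIFO COGS: 163 @ $1.90 + 94 @ $1.45 + 208 @ $1.00 + 191 @ $1.05 + 69 @ $2.80 = $1,047.75
Difference = |$3,493.80 − $1,047.75| = $2,446.05

$2,446.05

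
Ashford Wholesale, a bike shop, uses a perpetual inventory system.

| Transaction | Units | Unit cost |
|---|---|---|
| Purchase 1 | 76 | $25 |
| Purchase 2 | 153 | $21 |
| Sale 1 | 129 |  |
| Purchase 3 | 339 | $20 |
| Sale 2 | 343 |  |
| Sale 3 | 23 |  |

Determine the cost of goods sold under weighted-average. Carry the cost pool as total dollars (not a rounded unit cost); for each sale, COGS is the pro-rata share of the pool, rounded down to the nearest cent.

After Purchase 1: 76 on hand, pool $1,900.00 (≈ $25.0000 each)
After Purchase 2: 229 on hand, pool $5,113.00 (≈ $22.3275 each)
Sale 1, sell 129: 129/229 × $5,113.00 → $2,880.24
After Purchase 3: 439 on hand, pool $9,012.76 (≈ $20.5302 each)
Sale 2, sell 343: 343/439 × $9,012.76 → $7,041.86
Sale 3, sell 23: 23/96 × $1,970.90 → $472.19
Total COGS = $2,880.24 + $7,041.86 + $472.19 = $10,394.29
Ending inventory (cost pool remaining) = $1,498.71
Check: goods available $11,893.00 = COGS $10,394.29 + ending $1,498.71

COGS = $10,394.29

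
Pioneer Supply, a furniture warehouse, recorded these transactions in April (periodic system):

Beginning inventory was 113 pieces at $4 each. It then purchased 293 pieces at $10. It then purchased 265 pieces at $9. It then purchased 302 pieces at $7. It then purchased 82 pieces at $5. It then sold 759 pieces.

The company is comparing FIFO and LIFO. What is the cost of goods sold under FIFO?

COGS = $6,383

FIFO COGS: 113 @ $4 + 293 @ $10 + 265 @ $9 + 88 @ $7 = $6,383
LIFO COGS: 82 @ $5 + 302 @ $7 + 265 @ $9 + 110 @ $10 = $6,009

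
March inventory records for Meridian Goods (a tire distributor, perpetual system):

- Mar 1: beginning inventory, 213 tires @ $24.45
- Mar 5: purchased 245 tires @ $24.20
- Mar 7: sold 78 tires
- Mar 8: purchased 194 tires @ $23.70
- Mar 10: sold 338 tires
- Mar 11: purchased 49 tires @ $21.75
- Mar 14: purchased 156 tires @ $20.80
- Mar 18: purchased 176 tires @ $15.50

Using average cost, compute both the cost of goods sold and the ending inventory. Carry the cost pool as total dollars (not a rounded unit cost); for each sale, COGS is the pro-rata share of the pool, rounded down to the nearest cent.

COGS = $10,045.16; ending inventory = $12,728.04

After Mar 1: 213 on hand, pool $5,207.85 (≈ $24.4500 each)
After Mar 5: 458 on hand, pool $11,136.85 (≈ $24.3163 each)
Mar 7, sell 78: 78/458 × $11,136.85 → $1,896.66
After Mar 8: 574 on hand, pool $13,837.99 (≈ $24.1080 each)
Mar 10, sell 338: 338/574 × $13,837.99 → $8,148.50
After Mar 11: 285 on hand, pool $6,755.24 (≈ $23.7026 each)
After Mar 14: 441 on hand, pool $10,000.04 (≈ $22.6758 each)
After Mar 18: 617 on hand, pool $12,728.04 (≈ $20.6289 each)
Total COGS = $1,896.66 + $8,148.50 = $10,045.16
Ending inventory (cost pool remaining) = $12,728.04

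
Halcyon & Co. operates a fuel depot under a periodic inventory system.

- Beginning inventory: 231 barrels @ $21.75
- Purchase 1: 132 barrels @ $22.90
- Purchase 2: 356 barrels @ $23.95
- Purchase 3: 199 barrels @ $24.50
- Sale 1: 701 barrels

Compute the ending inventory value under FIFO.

Sale 1 (701) [FIFO — oldest first]: 231 @ $21.75 + 132 @ $22.90 + 338 @ $23.95 = $16,142.15
Ending inventory: 18 @ $23.95 + 199 @ $24.50 = $5,306.60

Ending inventory = $5,306.60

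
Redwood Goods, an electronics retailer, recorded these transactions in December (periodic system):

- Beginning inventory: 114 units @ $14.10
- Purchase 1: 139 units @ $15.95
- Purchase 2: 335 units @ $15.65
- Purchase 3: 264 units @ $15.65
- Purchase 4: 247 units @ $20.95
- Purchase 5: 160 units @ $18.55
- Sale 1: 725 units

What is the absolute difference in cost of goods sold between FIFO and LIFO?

FIFO COGS: 114 @ $14.10 + 139 @ $15.95 + 335 @ $15.65 + 137 @ $15.65 = $11,211.25
LIFO COGS: 160 @ $18.55 + 247 @ $20.95 + 264 @ $15.65 + 54 @ $15.65 = $13,119.35
Difference = |$11,211.25 − $13,119.35| = $1,908.10

$1,908.10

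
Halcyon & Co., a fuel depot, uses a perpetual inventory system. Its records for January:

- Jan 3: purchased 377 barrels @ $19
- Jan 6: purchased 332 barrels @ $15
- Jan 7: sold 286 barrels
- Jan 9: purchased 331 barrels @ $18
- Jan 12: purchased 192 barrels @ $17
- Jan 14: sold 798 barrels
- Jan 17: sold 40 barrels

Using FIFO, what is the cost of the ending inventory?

Jan 7, 286 sold [FIFO — oldest first]: 286 @ $19 = $5,434
Jan 14, 798 sold [FIFO — oldest first]: 91 @ $19 + 332 @ $15 + 331 @ $18 + 44 @ $17 = $13,415
Jan 17, 40 sold [FIFO — oldest first]: 40 @ $17 = $680
Total COGS = $5,434 + $13,415 + $680 = $19,529
Ending inventory: 108 @ $17 = $1,836

Ending inventory = $1,836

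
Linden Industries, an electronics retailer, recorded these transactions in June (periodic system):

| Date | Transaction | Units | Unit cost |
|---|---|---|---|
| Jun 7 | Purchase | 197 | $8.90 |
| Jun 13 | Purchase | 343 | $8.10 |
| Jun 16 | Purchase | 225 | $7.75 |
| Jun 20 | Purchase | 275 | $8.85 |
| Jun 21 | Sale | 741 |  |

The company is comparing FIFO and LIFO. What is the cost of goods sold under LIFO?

FIFO COGS: 197 @ $8.90 + 343 @ $8.10 + 201 @ $7.75 = $6,089.35
LIFO COGS: 275 @ $8.85 + 225 @ $7.75 + 241 @ $8.10 = $6,129.60

COGS = $6,129.60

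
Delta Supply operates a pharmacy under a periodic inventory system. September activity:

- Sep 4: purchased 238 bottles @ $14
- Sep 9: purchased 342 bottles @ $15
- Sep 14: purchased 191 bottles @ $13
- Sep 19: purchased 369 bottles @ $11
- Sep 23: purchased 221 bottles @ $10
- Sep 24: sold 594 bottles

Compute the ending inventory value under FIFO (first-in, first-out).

Ending inventory = $8,570

Sep 24, 594 sold [FIFO — oldest first]: 238 @ $14 + 342 @ $15 + 14 @ $13 = $8,644
Ending inventory: 177 @ $13 + 369 @ $11 + 221 @ $10 = $8,570
Check: goods available $17,214 = COGS $8,644 + ending $8,570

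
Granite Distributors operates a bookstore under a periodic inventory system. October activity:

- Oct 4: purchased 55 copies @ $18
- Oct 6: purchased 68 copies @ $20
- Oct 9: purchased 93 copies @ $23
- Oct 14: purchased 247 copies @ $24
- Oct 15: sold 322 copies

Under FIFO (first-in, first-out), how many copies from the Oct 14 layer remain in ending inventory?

141

Oct 15, 322 sold [FIFO — oldest first]: 55 @ $18 + 68 @ $20 + 93 @ $23 + 106 @ $24 = $7,033
Ending inventory: 141 @ $24 = $3,384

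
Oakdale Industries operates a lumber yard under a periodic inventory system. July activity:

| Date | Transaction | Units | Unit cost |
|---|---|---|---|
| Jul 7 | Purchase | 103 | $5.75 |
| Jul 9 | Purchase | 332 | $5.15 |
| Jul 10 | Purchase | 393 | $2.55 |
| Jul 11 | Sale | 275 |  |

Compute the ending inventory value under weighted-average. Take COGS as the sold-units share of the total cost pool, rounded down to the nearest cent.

Jul 11, sell 275: 275/828 × $3,304.20 → $1,097.40
Ending inventory (cost pool remaining) = $2,206.80

Ending inventory = $2,206.80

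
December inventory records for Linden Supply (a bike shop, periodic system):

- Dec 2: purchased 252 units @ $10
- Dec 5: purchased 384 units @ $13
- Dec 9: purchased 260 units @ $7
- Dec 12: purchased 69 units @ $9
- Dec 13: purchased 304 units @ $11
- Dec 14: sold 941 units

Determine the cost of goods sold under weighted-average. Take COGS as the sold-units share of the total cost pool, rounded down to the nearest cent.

COGS = $9,860.10

Dec 14, sell 941: 941/1269 × $13,297.00 → $9,860.10
Ending inventory (cost pool remaining) = $3,436.90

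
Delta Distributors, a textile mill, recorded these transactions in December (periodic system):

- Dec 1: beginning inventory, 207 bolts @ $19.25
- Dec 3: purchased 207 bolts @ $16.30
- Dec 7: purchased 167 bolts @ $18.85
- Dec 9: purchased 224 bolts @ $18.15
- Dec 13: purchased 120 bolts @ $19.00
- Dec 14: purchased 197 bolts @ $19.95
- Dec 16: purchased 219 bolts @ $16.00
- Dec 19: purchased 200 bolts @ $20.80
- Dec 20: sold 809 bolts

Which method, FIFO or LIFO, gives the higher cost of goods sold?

FIFO COGS: 207 @ $19.25 + 207 @ $16.30 + 167 @ $18.85 + 224 @ $18.15 + 4 @ $19.00 = $14,648.40
LIFO COGS: 200 @ $20.80 + 219 @ $16.00 + 197 @ $19.95 + 120 @ $19.00 + 73 @ $18.15 = $15,199.10

LIFO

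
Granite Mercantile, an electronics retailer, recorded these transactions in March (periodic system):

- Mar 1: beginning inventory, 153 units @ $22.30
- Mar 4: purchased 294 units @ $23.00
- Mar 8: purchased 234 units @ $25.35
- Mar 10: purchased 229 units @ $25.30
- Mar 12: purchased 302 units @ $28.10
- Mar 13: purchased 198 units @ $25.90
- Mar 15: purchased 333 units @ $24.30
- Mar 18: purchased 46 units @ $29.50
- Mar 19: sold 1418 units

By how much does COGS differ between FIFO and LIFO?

$828.60

FIFO COGS: 153 @ $22.30 + 294 @ $23.00 + 234 @ $25.35 + 229 @ $25.30 + 302 @ $28.10 + 198 @ $25.90 + 8 @ $24.30 = $35,708.30
LIFO COGS: 46 @ $29.50 + 333 @ $24.30 + 198 @ $25.90 + 302 @ $28.10 + 229 @ $25.30 + 234 @ $25.35 + 76 @ $23.00 = $36,536.90
Difference = |$35,708.30 − $36,536.90| = $828.60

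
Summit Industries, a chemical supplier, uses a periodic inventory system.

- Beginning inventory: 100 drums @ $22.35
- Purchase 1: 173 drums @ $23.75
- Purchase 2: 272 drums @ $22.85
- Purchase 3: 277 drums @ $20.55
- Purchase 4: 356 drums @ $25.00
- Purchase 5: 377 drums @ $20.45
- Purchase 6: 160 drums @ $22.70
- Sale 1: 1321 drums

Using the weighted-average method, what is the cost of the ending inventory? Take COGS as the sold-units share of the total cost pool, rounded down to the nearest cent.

Ending inventory = $8,843.28

Sale 1, sell 1321: 1321/1715 × $38,492.95 → $29,649.67
Ending inventory (cost pool remaining) = $8,843.28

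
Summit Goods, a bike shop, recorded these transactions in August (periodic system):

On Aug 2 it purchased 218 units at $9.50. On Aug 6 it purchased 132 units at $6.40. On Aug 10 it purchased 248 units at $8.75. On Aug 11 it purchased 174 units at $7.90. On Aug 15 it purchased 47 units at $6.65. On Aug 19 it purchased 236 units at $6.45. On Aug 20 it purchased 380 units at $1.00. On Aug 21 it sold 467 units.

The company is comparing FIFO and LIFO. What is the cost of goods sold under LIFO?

COGS = $941.15

FIFO COGS: 218 @ $9.50 + 132 @ $6.40 + 117 @ $8.75 = $3,939.55
LIFO COGS: 380 @ $1.00 + 87 @ $6.45 = $941.15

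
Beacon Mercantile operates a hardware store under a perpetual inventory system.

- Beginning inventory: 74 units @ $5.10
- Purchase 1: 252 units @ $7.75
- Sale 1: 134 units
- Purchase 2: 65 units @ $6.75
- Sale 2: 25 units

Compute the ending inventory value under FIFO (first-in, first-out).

Sale 1 (134) [FIFO — oldest first]: 74 @ $5.10 + 60 @ $7.75 = $842.40
Sale 2 (25) [FIFO — oldest first]: 25 @ $7.75 = $193.75
Total COGS = $842.40 + $193.75 = $1,036.15
Ending inventory: 167 @ $7.75 + 65 @ $6.75 = $1,733.00
Check: goods available $2,769.15 = COGS $1,036.15 + ending $1,733.00

Ending inventory = $1,733.00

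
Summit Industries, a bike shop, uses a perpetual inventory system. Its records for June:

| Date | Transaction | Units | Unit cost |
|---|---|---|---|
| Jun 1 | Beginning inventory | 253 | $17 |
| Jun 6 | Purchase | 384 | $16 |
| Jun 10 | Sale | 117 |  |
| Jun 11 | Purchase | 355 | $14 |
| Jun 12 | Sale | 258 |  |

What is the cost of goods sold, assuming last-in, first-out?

COGS = $5,484

Jun 10, 117 sold [LIFO — newest first]: 117 @ $16 = $1,872
Jun 12, 258 sold [LIFO — newest first]: 258 @ $14 = $3,612
Total COGS = $1,872 + $3,612 = $5,484
Ending inventory: 253 @ $17 + 267 @ $16 + 97 @ $14 = $9,931
Check: goods available $15,415 = COGS $5,484 + ending $9,931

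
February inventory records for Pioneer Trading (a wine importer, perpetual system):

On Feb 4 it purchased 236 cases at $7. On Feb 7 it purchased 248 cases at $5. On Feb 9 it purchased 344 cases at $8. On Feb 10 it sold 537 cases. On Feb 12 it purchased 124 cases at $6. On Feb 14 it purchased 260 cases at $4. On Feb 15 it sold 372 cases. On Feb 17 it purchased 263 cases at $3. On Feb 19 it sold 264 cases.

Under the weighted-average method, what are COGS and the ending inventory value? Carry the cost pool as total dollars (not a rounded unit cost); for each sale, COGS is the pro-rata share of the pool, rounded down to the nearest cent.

COGS = $6,893.62; ending inventory = $1,323.38

After Feb 4: 236 on hand, pool $1,652.00 (≈ $7.0000 each)
After Feb 7: 484 on hand, pool $2,892.00 (≈ $5.9752 each)
After Feb 9: 828 on hand, pool $5,644.00 (≈ $6.8164 each)
Feb 10, sell 537: 537/828 × $5,644.00 → $3,660.42
After Feb 12: 415 on hand, pool $2,727.58 (≈ $6.5725 each)
After Feb 14: 675 on hand, pool $3,767.58 (≈ $5.5816 each)
Feb 15, sell 372: 372/675 × $3,767.58 → $2,076.35
After Feb 17: 566 on hand, pool $2,480.23 (≈ $4.3820 each)
Feb 19, sell 264: 264/566 × $2,480.23 → $1,156.85
Total COGS = $3,660.42 + $2,076.35 + $1,156.85 = $6,893.62
Ending inventory (cost pool remaining) = $1,323.38
Check: goods available $8,217.00 = COGS $6,893.62 + ending $1,323.38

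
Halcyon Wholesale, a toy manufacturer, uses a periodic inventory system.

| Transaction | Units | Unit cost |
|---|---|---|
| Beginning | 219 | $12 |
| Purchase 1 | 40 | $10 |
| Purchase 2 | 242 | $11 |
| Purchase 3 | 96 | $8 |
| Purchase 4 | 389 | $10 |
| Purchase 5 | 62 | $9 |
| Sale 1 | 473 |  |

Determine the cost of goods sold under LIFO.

Sale 1 (473) [LIFO — newest first]: 62 @ $9 + 389 @ $10 + 22 @ $8 = $4,624
Ending inventory: 219 @ $12 + 40 @ $10 + 242 @ $11 + 74 @ $8 = $6,282
Check: goods available $10,906 = COGS $4,624 + ending $6,282

COGS = $4,624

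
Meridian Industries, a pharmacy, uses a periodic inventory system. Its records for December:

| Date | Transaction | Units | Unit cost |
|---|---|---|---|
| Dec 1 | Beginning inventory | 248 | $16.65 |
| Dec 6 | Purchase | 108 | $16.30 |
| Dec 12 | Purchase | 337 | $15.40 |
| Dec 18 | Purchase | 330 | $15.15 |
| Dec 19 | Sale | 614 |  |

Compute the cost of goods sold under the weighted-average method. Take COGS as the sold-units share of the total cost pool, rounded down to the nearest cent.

COGS = $9,650.48

Dec 19, sell 614: 614/1023 × $16,078.90 → $9,650.48
Ending inventory (cost pool remaining) = $6,428.42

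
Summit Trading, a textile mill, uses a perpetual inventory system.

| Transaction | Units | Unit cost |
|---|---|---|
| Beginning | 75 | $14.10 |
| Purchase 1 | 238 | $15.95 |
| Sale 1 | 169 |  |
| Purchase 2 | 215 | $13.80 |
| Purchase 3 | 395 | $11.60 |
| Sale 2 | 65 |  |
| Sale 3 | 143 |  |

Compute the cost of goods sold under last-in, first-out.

Sale 1 (169) [LIFO — newest first]: 169 @ $15.95 = $2,695.55
Sale 2 (65) [LIFO — newest first]: 65 @ $11.60 = $754.00
Sale 3 (143) [LIFO — newest first]: 143 @ $11.60 = $1,658.80
Total COGS = $2,695.55 + $754.00 + $1,658.80 = $5,108.35
Ending inventory: 75 @ $14.10 + 69 @ $15.95 + 215 @ $13.80 + 187 @ $11.60 = $7,294.25
Check: goods available $12,402.60 = COGS $5,108.35 + ending $7,294.25

COGS = $5,108.35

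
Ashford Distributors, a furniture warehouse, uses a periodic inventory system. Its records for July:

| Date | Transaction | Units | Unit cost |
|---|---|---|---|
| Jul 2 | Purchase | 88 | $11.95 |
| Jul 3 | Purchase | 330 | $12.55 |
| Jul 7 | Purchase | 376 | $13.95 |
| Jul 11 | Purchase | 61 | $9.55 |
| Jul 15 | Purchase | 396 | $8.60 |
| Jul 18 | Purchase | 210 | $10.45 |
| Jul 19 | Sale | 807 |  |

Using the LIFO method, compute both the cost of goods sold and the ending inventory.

Jul 19, 807 sold [LIFO — newest first]: 210 @ $10.45 + 396 @ $8.60 + 61 @ $9.55 + 140 @ $13.95 = $8,135.65
Ending inventory: 88 @ $11.95 + 330 @ $12.55 + 236 @ $13.95 = $8,485.30
Check: goods available $16,620.95 = COGS $8,135.65 + ending $8,485.30

COGS = $8,135.65; ending inventory = $8,485.30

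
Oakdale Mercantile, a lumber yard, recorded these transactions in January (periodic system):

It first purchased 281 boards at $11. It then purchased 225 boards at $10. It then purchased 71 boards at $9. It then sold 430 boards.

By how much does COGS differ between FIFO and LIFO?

$218

FIFO COGS: 281 @ $11 + 149 @ $10 = $4,581
LIFO COGS: 71 @ $9 + 225 @ $10 + 134 @ $11 = $4,363
Difference = |$4,581 − $4,363| = $218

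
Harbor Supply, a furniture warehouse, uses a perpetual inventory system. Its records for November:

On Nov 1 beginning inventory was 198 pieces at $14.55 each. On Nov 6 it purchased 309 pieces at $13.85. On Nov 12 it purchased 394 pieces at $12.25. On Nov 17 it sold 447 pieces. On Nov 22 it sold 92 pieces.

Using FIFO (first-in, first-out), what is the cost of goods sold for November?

COGS = $7,552.55

Nov 17, 447 sold [FIFO — oldest first]: 198 @ $14.55 + 249 @ $13.85 = $6,329.55
Nov 22, 92 sold [FIFO — oldest first]: 60 @ $13.85 + 32 @ $12.25 = $1,223.00
Total COGS = $6,329.55 + $1,223.00 = $7,552.55
Ending inventory: 362 @ $12.25 = $4,434.50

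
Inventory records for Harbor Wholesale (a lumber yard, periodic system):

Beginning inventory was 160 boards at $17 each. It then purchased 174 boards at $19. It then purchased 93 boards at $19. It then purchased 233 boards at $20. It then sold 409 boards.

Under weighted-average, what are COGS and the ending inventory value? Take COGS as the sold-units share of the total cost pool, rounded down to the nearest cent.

COGS = $7,717.08; ending inventory = $4,735.92

Sale 1, sell 409: 409/660 × $12,453.00 → $7,717.08
Ending inventory (cost pool remaining) = $4,735.92
Check: goods available $12,453.00 = COGS $7,717.08 + ending $4,735.92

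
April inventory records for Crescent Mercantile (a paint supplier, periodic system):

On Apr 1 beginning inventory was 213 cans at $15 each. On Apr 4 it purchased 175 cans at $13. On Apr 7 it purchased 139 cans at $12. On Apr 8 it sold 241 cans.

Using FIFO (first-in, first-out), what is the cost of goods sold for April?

Apr 8, 241 sold [FIFO — oldest first]: 213 @ $15 + 28 @ $13 = $3,559
Ending inventory: 147 @ $13 + 139 @ $12 = $3,579

COGS = $3,559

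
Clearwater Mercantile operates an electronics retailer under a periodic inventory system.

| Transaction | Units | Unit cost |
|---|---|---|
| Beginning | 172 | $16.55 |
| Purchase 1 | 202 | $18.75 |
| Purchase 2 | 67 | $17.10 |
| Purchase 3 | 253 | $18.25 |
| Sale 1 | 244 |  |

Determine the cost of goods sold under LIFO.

COGS = $4,453.00

Sale 1 (244) [LIFO — newest first]: 244 @ $18.25 = $4,453.00
Ending inventory: 172 @ $16.55 + 202 @ $18.75 + 67 @ $17.10 + 9 @ $18.25 = $7,944.05
Check: goods available $12,397.05 = COGS $4,453.00 + ending $7,944.05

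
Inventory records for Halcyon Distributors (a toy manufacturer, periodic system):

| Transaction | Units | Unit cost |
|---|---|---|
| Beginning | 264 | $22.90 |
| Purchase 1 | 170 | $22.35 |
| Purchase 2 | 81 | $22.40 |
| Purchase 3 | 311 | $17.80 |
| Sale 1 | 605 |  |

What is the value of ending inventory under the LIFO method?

Sale 1 (605) [LIFO — newest first]: 311 @ $17.80 + 81 @ $22.40 + 170 @ $22.35 + 43 @ $22.90 = $12,134.40
Ending inventory: 221 @ $22.90 = $5,060.90

Ending inventory = $5,060.90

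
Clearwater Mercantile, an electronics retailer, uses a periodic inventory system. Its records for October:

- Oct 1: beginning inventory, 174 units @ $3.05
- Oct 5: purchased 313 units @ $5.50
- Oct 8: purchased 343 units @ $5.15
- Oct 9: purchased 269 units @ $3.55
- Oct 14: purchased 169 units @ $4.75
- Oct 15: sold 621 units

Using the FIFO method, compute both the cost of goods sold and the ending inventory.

COGS = $2,942.30; ending inventory = $2,834.05

Oct 15, 621 sold [FIFO — oldest first]: 174 @ $3.05 + 313 @ $5.50 + 134 @ $5.15 = $2,942.30
Ending inventory: 209 @ $5.15 + 269 @ $3.55 + 169 @ $4.75 = $2,834.05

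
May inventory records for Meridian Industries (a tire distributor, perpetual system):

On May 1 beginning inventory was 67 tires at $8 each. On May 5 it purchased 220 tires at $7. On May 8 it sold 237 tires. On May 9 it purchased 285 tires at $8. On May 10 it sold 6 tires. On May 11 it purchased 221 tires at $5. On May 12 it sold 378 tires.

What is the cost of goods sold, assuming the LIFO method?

May 8, 237 sold [LIFO — newest first]: 220 @ $7 + 17 @ $8 = $1,676
May 10, 6 sold [LIFO — newest first]: 6 @ $8 = $48
May 12, 378 sold [LIFO — newest first]: 221 @ $5 + 157 @ $8 = $2,361
Total COGS = $1,676 + $48 + $2,361 = $4,085
Ending inventory: 50 @ $8 + 122 @ $8 = $1,376

COGS = $4,085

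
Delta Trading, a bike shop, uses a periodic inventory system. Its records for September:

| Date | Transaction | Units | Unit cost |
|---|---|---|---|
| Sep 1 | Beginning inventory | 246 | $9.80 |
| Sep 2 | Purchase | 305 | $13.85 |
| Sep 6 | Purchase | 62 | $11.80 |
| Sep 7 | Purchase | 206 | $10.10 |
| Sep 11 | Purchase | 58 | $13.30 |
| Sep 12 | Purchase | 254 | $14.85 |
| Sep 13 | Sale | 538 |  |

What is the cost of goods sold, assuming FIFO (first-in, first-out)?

COGS = $6,455.00

Sep 13, 538 sold [FIFO — oldest first]: 246 @ $9.80 + 292 @ $13.85 = $6,455.00
Ending inventory: 13 @ $13.85 + 62 @ $11.80 + 206 @ $10.10 + 58 @ $13.30 + 254 @ $14.85 = $7,535.55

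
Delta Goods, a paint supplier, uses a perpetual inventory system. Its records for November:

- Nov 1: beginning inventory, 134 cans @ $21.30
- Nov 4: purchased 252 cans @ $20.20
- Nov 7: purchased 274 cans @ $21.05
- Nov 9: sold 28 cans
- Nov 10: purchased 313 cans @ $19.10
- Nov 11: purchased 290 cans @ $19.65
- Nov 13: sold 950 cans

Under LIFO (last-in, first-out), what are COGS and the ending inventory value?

Nov 9, 28 sold [LIFO — newest first]: 28 @ $21.05 = $589.40
Nov 13, 950 sold [LIFO — newest first]: 290 @ $19.65 + 313 @ $19.10 + 246 @ $21.05 + 101 @ $20.20 = $18,895.30
Total COGS = $589.40 + $18,895.30 = $19,484.70
Ending inventory: 134 @ $21.30 + 151 @ $20.20 = $5,904.40

COGS = $19,484.70; ending inventory = $5,904.40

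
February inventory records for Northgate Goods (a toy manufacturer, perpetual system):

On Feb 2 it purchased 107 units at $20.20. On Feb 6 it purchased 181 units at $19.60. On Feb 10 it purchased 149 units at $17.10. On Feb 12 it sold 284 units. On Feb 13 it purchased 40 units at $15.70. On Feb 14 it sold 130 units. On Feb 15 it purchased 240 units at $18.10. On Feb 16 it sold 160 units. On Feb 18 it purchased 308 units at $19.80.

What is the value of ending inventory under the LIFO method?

Feb 12, 284 sold [LIFO — newest first]: 149 @ $17.10 + 135 @ $19.60 = $5,193.90
Feb 14, 130 sold [LIFO — newest first]: 40 @ $15.70 + 46 @ $19.60 + 44 @ $20.20 = $2,418.40
Feb 16, 160 sold [LIFO — newest first]: 160 @ $18.10 = $2,896.00
Total COGS = $5,193.90 + $2,418.40 + $2,896.00 = $10,508.30
Ending inventory: 63 @ $20.20 + 80 @ $18.10 + 308 @ $19.80 = $8,819.00

Ending inventory = $8,819.00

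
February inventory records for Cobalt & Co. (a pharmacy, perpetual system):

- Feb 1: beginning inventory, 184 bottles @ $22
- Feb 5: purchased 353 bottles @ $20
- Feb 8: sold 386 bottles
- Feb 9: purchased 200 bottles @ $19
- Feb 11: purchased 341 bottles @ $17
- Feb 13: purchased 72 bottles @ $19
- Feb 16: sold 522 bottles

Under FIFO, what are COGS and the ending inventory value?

COGS = $17,815; ending inventory = $4,258

Feb 8, 386 sold [FIFO — oldest first]: 184 @ $22 + 202 @ $20 = $8,088
Feb 16, 522 sold [FIFO — oldest first]: 151 @ $20 + 200 @ $19 + 171 @ $17 = $9,727
Total COGS = $8,088 + $9,727 = $17,815
Ending inventory: 170 @ $17 + 72 @ $19 = $4,258
Check: goods available $22,073 = COGS $17,815 + ending $4,258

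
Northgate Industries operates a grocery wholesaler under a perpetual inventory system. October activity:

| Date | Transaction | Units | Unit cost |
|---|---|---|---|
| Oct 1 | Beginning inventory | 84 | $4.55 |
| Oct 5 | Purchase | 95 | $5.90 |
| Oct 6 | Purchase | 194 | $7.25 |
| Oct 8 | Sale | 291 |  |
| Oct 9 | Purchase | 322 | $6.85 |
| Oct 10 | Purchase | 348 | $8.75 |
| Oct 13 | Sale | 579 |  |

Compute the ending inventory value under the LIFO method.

Oct 8, 291 sold [LIFO — newest first]: 194 @ $7.25 + 95 @ $5.90 + 2 @ $4.55 = $1,976.10
Oct 13, 579 sold [LIFO — newest first]: 348 @ $8.75 + 231 @ $6.85 = $4,627.35
Total COGS = $1,976.10 + $4,627.35 = $6,603.45
Ending inventory: 82 @ $4.55 + 91 @ $6.85 = $996.45

Ending inventory = $996.45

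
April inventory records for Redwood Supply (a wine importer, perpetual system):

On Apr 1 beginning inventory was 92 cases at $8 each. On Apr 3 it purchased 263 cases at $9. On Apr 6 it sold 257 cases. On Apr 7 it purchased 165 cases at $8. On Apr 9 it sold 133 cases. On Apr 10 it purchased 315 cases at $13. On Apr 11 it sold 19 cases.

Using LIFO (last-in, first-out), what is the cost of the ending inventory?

Ending inventory = $4,894

Apr 6, 257 sold [LIFO — newest first]: 257 @ $9 = $2,313
Apr 9, 133 sold [LIFO — newest first]: 133 @ $8 = $1,064
Apr 11, 19 sold [LIFO — newest first]: 19 @ $13 = $247
Total COGS = $2,313 + $1,064 + $247 = $3,624
Ending inventory: 92 @ $8 + 6 @ $9 + 32 @ $8 + 296 @ $13 = $4,894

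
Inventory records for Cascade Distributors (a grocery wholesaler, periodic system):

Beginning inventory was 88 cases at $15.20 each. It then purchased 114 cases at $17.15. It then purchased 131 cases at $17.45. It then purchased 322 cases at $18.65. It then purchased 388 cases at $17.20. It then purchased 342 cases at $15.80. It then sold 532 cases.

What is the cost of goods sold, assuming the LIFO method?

Sale 1 (532) [LIFO — newest first]: 342 @ $15.80 + 190 @ $17.20 = $8,671.60
Ending inventory: 88 @ $15.20 + 114 @ $17.15 + 131 @ $17.45 + 322 @ $18.65 + 198 @ $17.20 = $14,989.55
Check: goods available $23,661.15 = COGS $8,671.60 + ending $14,989.55

COGS = $8,671.60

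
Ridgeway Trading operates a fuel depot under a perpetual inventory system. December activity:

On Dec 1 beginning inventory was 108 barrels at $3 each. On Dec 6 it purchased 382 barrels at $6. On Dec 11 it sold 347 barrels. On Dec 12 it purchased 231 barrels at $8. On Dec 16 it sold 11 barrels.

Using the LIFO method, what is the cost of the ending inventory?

Dec 11, 347 sold [LIFO — newest first]: 347 @ $6 = $2,082
Dec 16, 11 sold [LIFO — newest first]: 11 @ $8 = $88
Total COGS = $2,082 + $88 = $2,170
Ending inventory: 108 @ $3 + 35 @ $6 + 220 @ $8 = $2,294

Ending inventory = $2,294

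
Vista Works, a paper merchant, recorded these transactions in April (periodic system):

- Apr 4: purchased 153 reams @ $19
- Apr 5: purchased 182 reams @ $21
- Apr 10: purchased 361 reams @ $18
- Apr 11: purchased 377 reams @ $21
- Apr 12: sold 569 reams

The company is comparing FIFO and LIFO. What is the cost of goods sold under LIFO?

FIFO COGS: 153 @ $19 + 182 @ $21 + 234 @ $18 = $10,941
LIFO COGS: 377 @ $21 + 192 @ $18 = $11,373

COGS = $11,373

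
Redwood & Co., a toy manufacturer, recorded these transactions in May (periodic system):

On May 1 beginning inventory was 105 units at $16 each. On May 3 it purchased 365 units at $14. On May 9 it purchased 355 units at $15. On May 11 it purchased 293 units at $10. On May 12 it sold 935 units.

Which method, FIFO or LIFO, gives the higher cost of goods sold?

FIFO

FIFO COGS: 105 @ $16 + 365 @ $14 + 355 @ $15 + 110 @ $10 = $13,215
LIFO COGS: 293 @ $10 + 355 @ $15 + 287 @ $14 = $12,273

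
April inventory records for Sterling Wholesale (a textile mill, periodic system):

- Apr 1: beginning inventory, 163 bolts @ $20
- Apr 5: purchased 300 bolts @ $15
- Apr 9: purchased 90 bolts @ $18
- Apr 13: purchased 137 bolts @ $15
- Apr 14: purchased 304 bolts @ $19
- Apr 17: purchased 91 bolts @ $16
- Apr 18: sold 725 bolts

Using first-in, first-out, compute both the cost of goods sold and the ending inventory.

COGS = $12,100; ending inventory = $6,567

Apr 18, 725 sold [FIFO — oldest first]: 163 @ $20 + 300 @ $15 + 90 @ $18 + 137 @ $15 + 35 @ $19 = $12,100
Ending inventory: 269 @ $19 + 91 @ $16 = $6,567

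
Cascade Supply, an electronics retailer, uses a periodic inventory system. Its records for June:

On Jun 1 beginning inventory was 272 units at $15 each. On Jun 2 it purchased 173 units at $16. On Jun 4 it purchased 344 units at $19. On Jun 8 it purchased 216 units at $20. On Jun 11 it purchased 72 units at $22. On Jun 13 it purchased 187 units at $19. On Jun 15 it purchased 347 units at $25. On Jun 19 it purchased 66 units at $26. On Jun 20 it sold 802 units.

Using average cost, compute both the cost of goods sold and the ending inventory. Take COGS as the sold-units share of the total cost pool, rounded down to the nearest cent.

Jun 20, sell 802: 802/1677 × $33,232.00 → $15,892.70
Ending inventory (cost pool remaining) = $17,339.30

COGS = $15,892.70; ending inventory = $17,339.30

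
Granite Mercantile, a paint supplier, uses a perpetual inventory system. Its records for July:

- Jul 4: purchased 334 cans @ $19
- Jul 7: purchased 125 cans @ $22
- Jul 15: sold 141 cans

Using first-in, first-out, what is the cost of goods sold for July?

COGS = $2,679

Jul 15, 141 sold [FIFO — oldest first]: 141 @ $19 = $2,679
Ending inventory: 193 @ $19 + 125 @ $22 = $6,417
Check: goods available $9,096 = COGS $2,679 + ending $6,417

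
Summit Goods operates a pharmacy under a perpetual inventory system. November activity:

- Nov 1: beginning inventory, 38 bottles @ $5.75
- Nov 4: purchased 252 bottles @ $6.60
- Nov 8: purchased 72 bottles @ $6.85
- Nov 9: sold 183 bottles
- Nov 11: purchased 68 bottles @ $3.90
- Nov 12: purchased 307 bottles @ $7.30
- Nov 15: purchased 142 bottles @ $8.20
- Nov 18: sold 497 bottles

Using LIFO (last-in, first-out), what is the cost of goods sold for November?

Nov 9, 183 sold [LIFO — newest first]: 72 @ $6.85 + 111 @ $6.60 = $1,225.80
Nov 18, 497 sold [LIFO — newest first]: 142 @ $8.20 + 307 @ $7.30 + 48 @ $3.90 = $3,592.70
Total COGS = $1,225.80 + $3,592.70 = $4,818.50
Ending inventory: 38 @ $5.75 + 141 @ $6.60 + 20 @ $3.90 = $1,227.10

COGS = $4,818.50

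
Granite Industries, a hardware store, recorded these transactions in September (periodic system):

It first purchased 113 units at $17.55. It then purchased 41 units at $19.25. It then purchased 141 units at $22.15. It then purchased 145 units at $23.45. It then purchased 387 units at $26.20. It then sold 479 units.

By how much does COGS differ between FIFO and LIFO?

FIFO COGS: 113 @ $17.55 + 41 @ $19.25 + 141 @ $22.15 + 145 @ $23.45 + 39 @ $26.20 = $10,317.60
LIFO COGS: 387 @ $26.20 + 92 @ $23.45 = $12,296.80
Difference = |$10,317.60 − $12,296.80| = $1,979.20

$1,979.20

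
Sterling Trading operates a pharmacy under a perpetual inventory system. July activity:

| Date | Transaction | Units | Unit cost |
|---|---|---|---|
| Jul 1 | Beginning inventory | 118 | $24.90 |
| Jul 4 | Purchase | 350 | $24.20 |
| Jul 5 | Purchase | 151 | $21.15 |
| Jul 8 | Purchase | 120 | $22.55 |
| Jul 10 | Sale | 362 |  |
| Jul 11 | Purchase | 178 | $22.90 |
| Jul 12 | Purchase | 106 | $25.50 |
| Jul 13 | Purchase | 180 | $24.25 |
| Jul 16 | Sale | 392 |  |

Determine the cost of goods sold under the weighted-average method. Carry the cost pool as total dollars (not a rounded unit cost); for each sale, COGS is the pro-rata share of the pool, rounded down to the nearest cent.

After Jul 1: 118 on hand, pool $2,938.20 (≈ $24.9000 each)
After Jul 4: 468 on hand, pool $11,408.20 (≈ $24.3765 each)
After Jul 5: 619 on hand, pool $14,601.85 (≈ $23.5894 each)
After Jul 8: 739 on hand, pool $17,307.85 (≈ $23.4206 each)
Jul 10, sell 362: 362/739 × $17,307.85 → $8,478.27
After Jul 11: 555 on hand, pool $12,905.78 (≈ $23.2537 each)
After Jul 12: 661 on hand, pool $15,608.78 (≈ $23.6139 each)
After Jul 13: 841 on hand, pool $19,973.78 (≈ $23.7500 each)
Jul 16, sell 392: 392/841 × $19,973.78 → $9,310.01
Total COGS = $8,478.27 + $9,310.01 = $17,788.28
Ending inventory (cost pool remaining) = $10,663.77

COGS = $17,788.28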